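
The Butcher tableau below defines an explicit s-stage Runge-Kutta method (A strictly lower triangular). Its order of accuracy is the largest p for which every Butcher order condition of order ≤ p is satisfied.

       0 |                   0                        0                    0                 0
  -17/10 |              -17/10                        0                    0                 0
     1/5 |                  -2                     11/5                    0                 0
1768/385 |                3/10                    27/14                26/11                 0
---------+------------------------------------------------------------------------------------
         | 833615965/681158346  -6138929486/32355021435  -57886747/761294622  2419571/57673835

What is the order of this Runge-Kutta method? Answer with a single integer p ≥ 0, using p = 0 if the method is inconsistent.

3

b = (833615965/681158346, -6138929486/32355021435, -57886747/761294622, 2419571/57673835)
c = (0, -17/10, 1/5, 1768/385)
Ac = (0, 0, -187/50, -4321/1540)
Σ b_i: 833615965/681158346·1 + (-6138929486/32355021435)·1 + (-57886747/761294622)·1 + 2419571/57673835·1 = 1 ✓
b·c: (-6138929486/32355021435)·(-17/10) + (-57886747/761294622)·1/5 + 2419571/57673835·1768/385 = 1/2 ✓
b·c²: (-6138929486/32355021435)·289/100 + (-57886747/761294622)·1/25 + 2419571/57673835·3125824/148225 = 1/3 ✓
b·Ac: (-57886747/761294622)·(-187/50) + 2419571/57673835·(-4321/1540) = 1/6 ✓
b·c³: (-6138929486/32355021435)·(-4913/1000) + (-57886747/761294622)·1/125 + 2419571/57673835·5526456832/57066625 = 1284068079849/257103885500 ≠ 1/4 ⇒ order 3.
b·(c∘Ac): (-57886747/761294622)·(-187/250) + 2419571/57673835·(-1909882/148225) = -4845089573/10017034500 ≠ 1/8
b·Ac²: (-57886747/761294622)·3179/500 + 2419571/57673835·87289/15400 = -223700609/910639500 ≠ 1/12
b·A²c: 2419571/57673835·(-221/25) = -534725191/1441845875 ≠ 1/24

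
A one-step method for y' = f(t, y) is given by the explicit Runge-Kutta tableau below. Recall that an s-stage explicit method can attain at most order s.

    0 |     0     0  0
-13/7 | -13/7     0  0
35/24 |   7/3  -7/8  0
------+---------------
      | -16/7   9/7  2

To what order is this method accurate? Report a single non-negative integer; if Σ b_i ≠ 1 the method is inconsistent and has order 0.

b = (-16/7, 9/7, 2)
c = (0, -13/7, 35/24)
Ac = (0, 0, 13/8)
Σ b_i: (-16/7)·1 + 9/7·1 + 2·1 = 1 ✓
b·c: 9/7·(-13/7) + 2·35/24 = 311/588 ≠ 1/2 ⇒ order 1.

1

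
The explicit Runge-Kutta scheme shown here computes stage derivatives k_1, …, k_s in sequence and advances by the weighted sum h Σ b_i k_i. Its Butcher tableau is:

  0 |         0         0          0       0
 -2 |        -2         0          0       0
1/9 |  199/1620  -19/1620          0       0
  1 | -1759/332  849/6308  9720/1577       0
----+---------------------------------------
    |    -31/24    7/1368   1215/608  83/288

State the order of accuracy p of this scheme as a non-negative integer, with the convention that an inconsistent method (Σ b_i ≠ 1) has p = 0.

b = (-31/24, 7/1368, 1215/608, 83/288)
c = (0, -2, 1/9, 1)
Ac = (0, 0, 19/810, 69/166)
Σ b_i: (-31/24)·1 + 7/1368·1 + 1215/608·1 + 83/288·1 = 1 ✓
b·c: 7/1368·(-2) + 1215/608·1/9 + 83/288·1 = 1/2 ✓
b·c²: 7/1368·4 + 1215/608·1/81 + 83/288·1 = 1/3 ✓
b·Ac: 1215/608·19/810 + 83/288·69/166 = 1/6 ✓
b·c³: 7/1368·(-8) + 1215/608·1/729 + 83/288·1 = 1/4 ✓
b·(c∘Ac): 1215/608·19/7290 + 83/288·69/166 = 1/8 ✓
b·Ac²: 1215/608·(-19/405) + 83/288·51/83 = 1/12 ✓
b·A²c: 83/288·12/83 = 1/24 ✓; 4 stages ⇒ order 4.

4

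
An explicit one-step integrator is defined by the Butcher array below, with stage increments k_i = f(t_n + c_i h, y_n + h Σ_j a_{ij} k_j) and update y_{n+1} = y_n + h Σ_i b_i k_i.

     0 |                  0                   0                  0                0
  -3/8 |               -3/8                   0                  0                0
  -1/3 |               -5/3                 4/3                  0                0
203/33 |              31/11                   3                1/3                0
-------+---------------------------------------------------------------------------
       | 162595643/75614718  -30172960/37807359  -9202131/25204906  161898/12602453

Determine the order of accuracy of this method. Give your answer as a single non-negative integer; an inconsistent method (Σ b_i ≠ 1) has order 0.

3

b = (162595643/75614718, -30172960/37807359, -9202131/25204906, 161898/12602453)
c = (0, -3/8, -1/3, 203/33)
Ac = (0, 0, -1/2, -89/72)
Σ b_i: 162595643/75614718·1 + (-30172960/37807359)·1 + (-9202131/25204906)·1 + 161898/12602453·1 = 1 ✓
b·c: (-30172960/37807359)·(-3/8) + (-9202131/25204906)·(-1/3) + 161898/12602453·203/33 = 1/2 ✓
b·c²: (-30172960/37807359)·9/64 + (-9202131/25204906)·1/9 + 161898/12602453·41209/1089 = 1/3 ✓
b·Ac: (-9202131/25204906)·(-1/2) + 161898/12602453·(-89/72) = 1/6 ✓
b·c³: (-30172960/37807359)·(-27/512) + (-9202131/25204906)·(-1/27) + 161898/12602453·8365427/35937 = 60805744603/19962285552 ≠ 1/4 ⇒ order 3.
b·(c∘Ac): (-9202131/25204906)·1/6 + 161898/12602453·(-18067/2376) = -17981186/113422077 ≠ 1/8
b·Ac²: (-9202131/25204906)·3/16 + 161898/12602453·793/1728 = -113530009/1814753232 ≠ 1/12
b·A²c: 161898/12602453·(-1/6) = -26983/12602453 ≠ 1/24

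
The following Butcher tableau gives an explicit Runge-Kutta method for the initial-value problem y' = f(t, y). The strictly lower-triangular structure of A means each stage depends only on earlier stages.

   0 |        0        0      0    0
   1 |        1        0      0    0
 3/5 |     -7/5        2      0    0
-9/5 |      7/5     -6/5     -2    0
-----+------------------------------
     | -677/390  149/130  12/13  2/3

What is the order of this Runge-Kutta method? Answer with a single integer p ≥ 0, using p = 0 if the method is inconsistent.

2

b = (-677/390, 149/130, 12/13, 2/3)
c = (0, 1, 3/5, -9/5)
Ac = (0, 0, 2, -12/5)
Σ b_i: (-677/390)·1 + 149/130·1 + 12/13·1 + 2/3·1 = 1 ✓
b·c: 149/130·1 + 12/13·3/5 + 2/3·(-9/5) = 1/2 ✓
b·c²: 149/130·1 + 12/13·9/25 + 2/3·81/25 = 473/130 ≠ 1/3 ⇒ order 2.
b·Ac: 12/13·2 + 2/3·(-12/5) = 16/65 ≠ 1/6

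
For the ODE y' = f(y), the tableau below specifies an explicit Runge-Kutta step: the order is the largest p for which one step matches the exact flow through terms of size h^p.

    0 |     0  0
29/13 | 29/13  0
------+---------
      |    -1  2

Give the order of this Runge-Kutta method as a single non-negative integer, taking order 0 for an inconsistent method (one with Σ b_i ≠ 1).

1

b = (-1, 2)
c = (0, 29/13)
Σ b_i: (-1)·1 + 2·1 = 1 ✓
b·c: 2·29/13 = 58/13 ≠ 1/2 ⇒ order 1.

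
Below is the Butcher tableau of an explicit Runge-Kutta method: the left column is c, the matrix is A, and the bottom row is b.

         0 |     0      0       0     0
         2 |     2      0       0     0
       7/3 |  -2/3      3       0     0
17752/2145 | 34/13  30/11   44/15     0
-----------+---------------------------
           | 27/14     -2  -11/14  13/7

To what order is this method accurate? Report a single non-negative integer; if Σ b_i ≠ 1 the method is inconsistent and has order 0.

1

b = (27/14, -2, -11/14, 13/7)
c = (0, 2, 7/3, 17752/2145)
Ac = (0, 0, 6, 6088/495)
Σ b_i: 27/14·1 + (-2)·1 + (-11/14)·1 + 13/7·1 = 1 ✓
b·c: (-2)·2 + (-11/14)·7/3 + 13/7·17752/2145 = 1049/110 ≠ 1/2 ⇒ order 1.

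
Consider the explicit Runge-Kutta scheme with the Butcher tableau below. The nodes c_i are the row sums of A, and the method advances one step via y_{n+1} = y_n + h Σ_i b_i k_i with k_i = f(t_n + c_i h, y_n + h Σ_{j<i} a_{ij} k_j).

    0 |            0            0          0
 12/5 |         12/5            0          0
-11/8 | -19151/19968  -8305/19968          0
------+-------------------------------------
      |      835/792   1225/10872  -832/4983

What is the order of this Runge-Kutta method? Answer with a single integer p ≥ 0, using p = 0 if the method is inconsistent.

3

b = (835/792, 1225/10872, -832/4983)
c = (0, 12/5, -11/8)
Ac = (0, 0, -1661/1664)
Σ b_i: 835/792·1 + 1225/10872·1 + (-832/4983)·1 = 1 ✓
b·c: 1225/10872·12/5 + (-832/4983)·(-11/8) = 1/2 ✓
b·c²: 1225/10872·144/25 + (-832/4983)·121/64 = 1/3 ✓
b·Ac: (-832/4983)·(-1661/1664) = 1/6 ✓; 3 stages ⇒ order 3.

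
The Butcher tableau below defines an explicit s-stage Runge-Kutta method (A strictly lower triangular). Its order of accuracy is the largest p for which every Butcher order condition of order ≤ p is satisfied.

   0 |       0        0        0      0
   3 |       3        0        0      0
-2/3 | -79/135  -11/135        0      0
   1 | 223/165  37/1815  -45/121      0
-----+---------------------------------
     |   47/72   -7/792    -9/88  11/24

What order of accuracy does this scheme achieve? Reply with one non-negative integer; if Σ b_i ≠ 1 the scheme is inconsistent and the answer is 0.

4

b = (47/72, -7/792, -9/88, 11/24)
c = (0, 3, -2/3, 1)
Ac = (0, 0, -11/45, 17/55)
Σ b_i: 47/72·1 + (-7/792)·1 + (-9/88)·1 + 11/24·1 = 1 ✓
b·c: (-7/792)·3 + (-9/88)·(-2/3) + 11/24·1 = 1/2 ✓
b·c²: (-7/792)·9 + (-9/88)·4/9 + 11/24·1 = 1/3 ✓
b·Ac: (-9/88)·(-11/45) + 11/24·17/55 = 1/6 ✓
b·c³: (-7/792)·27 + (-9/88)·(-8/27) + 11/24·1 = 1/4 ✓
b·(c∘Ac): (-9/88)·22/135 + 11/24·17/55 = 1/8 ✓
b·Ac²: (-9/88)·(-11/15) + 11/24·1/55 = 1/12 ✓
b·A²c: 11/24·1/11 = 1/24 ✓; 4 stages ⇒ order 4.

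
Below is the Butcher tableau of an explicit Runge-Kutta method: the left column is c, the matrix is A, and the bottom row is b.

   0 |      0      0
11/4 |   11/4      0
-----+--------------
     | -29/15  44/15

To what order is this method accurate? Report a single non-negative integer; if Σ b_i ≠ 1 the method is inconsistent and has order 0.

b = (-29/15, 44/15)
c = (0, 11/4)
Σ b_i: (-29/15)·1 + 44/15·1 = 1 ✓
b·c: 44/15·11/4 = 121/15 ≠ 1/2 ⇒ order 1.

1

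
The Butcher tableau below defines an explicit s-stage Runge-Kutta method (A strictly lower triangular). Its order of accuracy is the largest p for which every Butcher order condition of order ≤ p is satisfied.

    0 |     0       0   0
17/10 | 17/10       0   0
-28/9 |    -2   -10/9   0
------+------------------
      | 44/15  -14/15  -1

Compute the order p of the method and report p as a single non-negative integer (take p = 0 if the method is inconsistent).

b = (44/15, -14/15, -1)
c = (0, 17/10, -28/9)
Ac = (0, 0, -17/9)
Σ b_i: 44/15·1 + (-14/15)·1 + (-1)·1 = 1 ✓
b·c: (-14/15)·17/10 + (-1)·(-28/9) = 343/225 ≠ 1/2 ⇒ order 1.

1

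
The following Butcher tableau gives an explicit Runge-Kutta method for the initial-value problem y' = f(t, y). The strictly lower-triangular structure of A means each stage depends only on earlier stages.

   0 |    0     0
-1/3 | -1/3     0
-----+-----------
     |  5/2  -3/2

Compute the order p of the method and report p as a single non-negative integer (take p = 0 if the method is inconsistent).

2

b = (5/2, -3/2)
c = (0, -1/3)
Σ b_i: 5/2·1 + (-3/2)·1 = 1 ✓
b·c: (-3/2)·(-1/3) = 1/2 ✓; 2 stages ⇒ order 2.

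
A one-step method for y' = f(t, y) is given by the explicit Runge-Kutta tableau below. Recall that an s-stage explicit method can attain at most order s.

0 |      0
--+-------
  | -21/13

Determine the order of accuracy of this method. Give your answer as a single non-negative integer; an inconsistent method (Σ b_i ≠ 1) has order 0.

0

b = (-21/13)
c = (0)
Σ b_i: (-21/13)·1 = -21/13 ≠ 1 ⇒ order 0.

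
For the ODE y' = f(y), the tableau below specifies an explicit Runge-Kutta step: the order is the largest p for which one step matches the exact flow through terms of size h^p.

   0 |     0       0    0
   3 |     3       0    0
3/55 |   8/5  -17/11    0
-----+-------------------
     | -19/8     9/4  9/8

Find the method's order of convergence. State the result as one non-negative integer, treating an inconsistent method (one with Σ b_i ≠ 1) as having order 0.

b = (-19/8, 9/4, 9/8)
c = (0, 3, 3/55)
Ac = (0, 0, -51/11)
Σ b_i: (-19/8)·1 + 9/4·1 + 9/8·1 = 1 ✓
b·c: 9/4·3 + 9/8·3/55 = 2997/440 ≠ 1/2 ⇒ order 1.

1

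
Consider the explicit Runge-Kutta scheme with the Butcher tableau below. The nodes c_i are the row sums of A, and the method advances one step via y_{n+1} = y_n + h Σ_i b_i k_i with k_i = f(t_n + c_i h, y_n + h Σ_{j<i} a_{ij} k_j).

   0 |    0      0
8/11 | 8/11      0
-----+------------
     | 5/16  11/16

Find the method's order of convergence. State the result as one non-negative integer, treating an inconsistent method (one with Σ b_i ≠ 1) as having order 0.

b = (5/16, 11/16)
c = (0, 8/11)
Σ b_i: 5/16·1 + 11/16·1 = 1 ✓
b·c: 11/16·8/11 = 1/2 ✓; 2 stages ⇒ order 2.

2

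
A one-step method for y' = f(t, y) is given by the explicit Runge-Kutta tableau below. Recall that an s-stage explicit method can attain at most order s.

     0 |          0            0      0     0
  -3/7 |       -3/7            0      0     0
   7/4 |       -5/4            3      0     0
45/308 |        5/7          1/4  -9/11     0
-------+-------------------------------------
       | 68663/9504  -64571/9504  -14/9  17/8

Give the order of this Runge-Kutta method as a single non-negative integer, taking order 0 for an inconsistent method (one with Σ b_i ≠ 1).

2

b = (68663/9504, -64571/9504, -14/9, 17/8)
c = (0, -3/7, 7/4, 45/308)
Ac = (0, 0, -9/7, -237/154)
Σ b_i: 68663/9504·1 + (-64571/9504)·1 + (-14/9)·1 + 17/8·1 = 1 ✓
b·c: (-64571/9504)·(-3/7) + (-14/9)·7/4 + 17/8·45/308 = 1/2 ✓
b·c²: (-64571/9504)·9/49 + (-14/9)·49/16 + 17/8·2025/94864 = -40751899/6830208 ≠ 1/3 ⇒ order 2.
b·Ac: (-14/9)·(-9/7) + 17/8·(-237/154) = -1565/1232 ≠ 1/6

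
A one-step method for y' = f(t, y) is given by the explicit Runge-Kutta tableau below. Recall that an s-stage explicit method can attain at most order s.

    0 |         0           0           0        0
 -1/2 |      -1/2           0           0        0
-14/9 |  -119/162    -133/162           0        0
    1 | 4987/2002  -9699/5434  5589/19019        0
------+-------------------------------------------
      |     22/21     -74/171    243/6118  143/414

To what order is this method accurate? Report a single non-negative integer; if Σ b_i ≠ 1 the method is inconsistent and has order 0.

b = (22/21, -74/171, 243/6118, 143/414)
c = (0, -1/2, -14/9, 1)
Ac = (0, 0, 133/324, 249/572)
Σ b_i: 22/21·1 + (-74/171)·1 + 243/6118·1 + 143/414·1 = 1 ✓
b·c: (-74/171)·(-1/2) + 243/6118·(-14/9) + 143/414·1 = 1/2 ✓
b·c²: (-74/171)·1/4 + 243/6118·196/81 + 143/414·1 = 1/3 ✓
b·Ac: 243/6118·133/324 + 143/414·249/572 = 1/6 ✓
b·c³: (-74/171)·(-1/8) + 243/6118·(-2744/729) + 143/414·1 = 1/4 ✓
b·(c∘Ac): 243/6118·(-931/1458) + 143/414·249/572 = 1/8 ✓
b·Ac²: 243/6118·(-133/648) + 143/414·303/1144 = 1/12 ✓
b·A²c: 143/414·69/572 = 1/24 ✓; 4 stages ⇒ order 4.

4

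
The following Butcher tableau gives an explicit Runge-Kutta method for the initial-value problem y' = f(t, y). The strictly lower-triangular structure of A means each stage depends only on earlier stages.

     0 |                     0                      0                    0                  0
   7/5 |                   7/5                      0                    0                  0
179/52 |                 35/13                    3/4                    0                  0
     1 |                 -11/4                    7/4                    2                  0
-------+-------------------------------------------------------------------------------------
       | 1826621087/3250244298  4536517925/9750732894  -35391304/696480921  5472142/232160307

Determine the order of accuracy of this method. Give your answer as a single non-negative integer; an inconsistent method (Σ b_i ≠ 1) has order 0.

b = (1826621087/3250244298, 4536517925/9750732894, -35391304/696480921, 5472142/232160307)
c = (0, 7/5, 179/52, 1)
Ac = (0, 0, 21/20, 2427/260)
Σ b_i: 1826621087/3250244298·1 + 4536517925/9750732894·1 + (-35391304/696480921)·1 + 5472142/232160307·1 = 1 ✓
b·c: 4536517925/9750732894·7/5 + (-35391304/696480921)·179/52 + 5472142/232160307·1 = 1/2 ✓
b·c²: 4536517925/9750732894·49/25 + (-35391304/696480921)·32041/2704 + 5472142/232160307·1 = 1/3 ✓
b·Ac: (-35391304/696480921)·21/20 + 5472142/232160307·2427/260 = 1/6 ✓
b·c³: 4536517925/9750732894·343/125 + (-35391304/696480921)·5735339/140608 + 5472142/232160307·1 = -31085710731/40241119880 ≠ 1/4 ⇒ order 3.
b·(c∘Ac): (-35391304/696480921)·3759/1040 + 5472142/232160307·2427/260 = 42203128/1160801535 ≠ 1/8
b·Ac²: (-35391304/696480921)·147/100 + 5472142/232160307·916959/33800 = 34089069841/60361679820 ≠ 1/12
b·A²c: 5472142/232160307·21/10 = 19152497/386933845 ≠ 1/24

3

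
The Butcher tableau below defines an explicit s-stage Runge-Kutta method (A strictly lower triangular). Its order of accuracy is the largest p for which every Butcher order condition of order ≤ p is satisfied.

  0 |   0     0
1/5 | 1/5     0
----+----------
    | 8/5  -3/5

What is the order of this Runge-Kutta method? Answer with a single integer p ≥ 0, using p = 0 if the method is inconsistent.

1

b = (8/5, -3/5)
c = (0, 1/5)
Σ b_i: 8/5·1 + (-3/5)·1 = 1 ✓
b·c: (-3/5)·1/5 = -3/25 ≠ 1/2 ⇒ order 1.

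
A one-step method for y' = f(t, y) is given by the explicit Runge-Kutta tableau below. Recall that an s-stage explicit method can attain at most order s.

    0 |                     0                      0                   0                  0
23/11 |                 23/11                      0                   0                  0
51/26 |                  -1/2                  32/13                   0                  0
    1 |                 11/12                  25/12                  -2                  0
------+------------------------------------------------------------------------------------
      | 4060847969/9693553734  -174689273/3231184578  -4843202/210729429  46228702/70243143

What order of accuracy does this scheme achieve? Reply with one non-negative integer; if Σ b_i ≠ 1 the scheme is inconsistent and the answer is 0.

3

b = (4060847969/9693553734, -174689273/3231184578, -4843202/210729429, 46228702/70243143)
c = (0, 23/11, 51/26, 1)
Ac = (0, 0, 736/143, 743/1716)
Σ b_i: 4060847969/9693553734·1 + (-174689273/3231184578)·1 + (-4843202/210729429)·1 + 46228702/70243143·1 = 1 ✓
b·c: (-174689273/3231184578)·23/11 + (-4843202/210729429)·51/26 + 46228702/70243143·1 = 1/2 ✓
b·c²: (-174689273/3231184578)·529/121 + (-4843202/210729429)·2601/676 + 46228702/70243143·1 = 1/3 ✓
b·Ac: (-4843202/210729429)·736/143 + 46228702/70243143·743/1716 = 1/6 ✓
b·c³: (-174689273/3231184578)·12167/1331 + (-4843202/210729429)·132651/17576 + 46228702/70243143·1 = -383450381/40179077796 ≠ 1/4 ⇒ order 3.
b·(c∘Ac): (-4843202/210729429)·18768/1859 + 46228702/70243143·743/1716 = 245367373/4636047438 ≠ 1/8
b·Ac²: (-4843202/210729429)·16928/1573 + 46228702/70243143·346699/245388 = 1246470347/1826321718 ≠ 1/12
b·A²c: 46228702/70243143·(-1472/143) = -5234511488/772674573 ≠ 1/24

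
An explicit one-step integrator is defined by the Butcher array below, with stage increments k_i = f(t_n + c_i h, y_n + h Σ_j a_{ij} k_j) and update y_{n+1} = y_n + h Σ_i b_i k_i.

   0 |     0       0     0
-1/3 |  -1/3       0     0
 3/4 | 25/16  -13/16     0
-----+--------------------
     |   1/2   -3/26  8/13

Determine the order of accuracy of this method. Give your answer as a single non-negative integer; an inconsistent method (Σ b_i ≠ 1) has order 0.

b = (1/2, -3/26, 8/13)
c = (0, -1/3, 3/4)
Ac = (0, 0, 13/48)
Σ b_i: 1/2·1 + (-3/26)·1 + 8/13·1 = 1 ✓
b·c: (-3/26)·(-1/3) + 8/13·3/4 = 1/2 ✓
b·c²: (-3/26)·1/9 + 8/13·9/16 = 1/3 ✓
b·Ac: 8/13·13/48 = 1/6 ✓; 3 stages ⇒ order 3.

3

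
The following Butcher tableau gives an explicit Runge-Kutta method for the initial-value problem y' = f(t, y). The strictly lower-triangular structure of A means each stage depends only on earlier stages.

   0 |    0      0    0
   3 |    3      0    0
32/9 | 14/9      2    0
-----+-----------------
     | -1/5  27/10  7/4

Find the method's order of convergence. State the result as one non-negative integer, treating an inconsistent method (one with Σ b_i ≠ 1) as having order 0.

0

b = (-1/5, 27/10, 7/4)
c = (0, 3, 32/9)
Ac = (0, 0, 6)
Σ b_i: (-1/5)·1 + 27/10·1 + 7/4·1 = 17/4 ≠ 1 ⇒ order 0.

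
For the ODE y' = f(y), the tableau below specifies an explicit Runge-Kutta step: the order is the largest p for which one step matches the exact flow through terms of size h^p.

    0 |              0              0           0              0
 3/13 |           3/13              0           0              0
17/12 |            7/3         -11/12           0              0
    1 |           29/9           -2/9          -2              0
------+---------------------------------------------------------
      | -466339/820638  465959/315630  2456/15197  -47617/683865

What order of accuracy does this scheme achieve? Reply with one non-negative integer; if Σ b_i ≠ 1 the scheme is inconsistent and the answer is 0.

b = (-466339/820638, 465959/315630, 2456/15197, -47617/683865)
c = (0, 3/13, 17/12, 1)
Ac = (0, 0, -11/52, -75/26)
Σ b_i: (-466339/820638)·1 + 465959/315630·1 + 2456/15197·1 + (-47617/683865)·1 = 1 ✓
b·c: 465959/315630·3/13 + 2456/15197·17/12 + (-47617/683865)·1 = 1/2 ✓
b·c²: 465959/315630·9/169 + 2456/15197·289/144 + (-47617/683865)·1 = 1/3 ✓
b·Ac: 2456/15197·(-11/52) + (-47617/683865)·(-75/26) = 1/6 ✓
b·c³: 465959/315630·27/2197 + 2456/15197·4913/1728 + (-47617/683865)·1 = 17410691/42673176 ≠ 1/4 ⇒ order 3.
b·(c∘Ac): 2456/15197·(-187/624) + (-47617/683865)·(-75/26) = 90338/592683 ≠ 1/8
b·Ac²: 2456/15197·(-33/676) + (-47617/683865)·(-48985/12168) = 34874921/128019528 ≠ 1/12
b·A²c: (-47617/683865)·11/26 = -523787/17780490 ≠ 1/24

3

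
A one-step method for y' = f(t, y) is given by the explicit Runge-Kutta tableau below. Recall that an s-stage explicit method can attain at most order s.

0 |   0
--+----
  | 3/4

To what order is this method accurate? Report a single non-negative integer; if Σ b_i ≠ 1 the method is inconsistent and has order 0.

b = (3/4)
c = (0)
Σ b_i: 3/4·1 = 3/4 ≠ 1 ⇒ order 0.

0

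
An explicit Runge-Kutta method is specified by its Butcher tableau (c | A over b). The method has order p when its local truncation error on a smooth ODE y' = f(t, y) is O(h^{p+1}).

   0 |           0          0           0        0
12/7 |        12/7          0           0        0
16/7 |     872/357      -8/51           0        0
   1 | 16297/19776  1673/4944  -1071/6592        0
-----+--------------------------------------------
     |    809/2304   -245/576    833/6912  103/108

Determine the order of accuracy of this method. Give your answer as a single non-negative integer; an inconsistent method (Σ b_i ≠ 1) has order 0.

b = (809/2304, -245/576, 833/6912, 103/108)
c = (0, 12/7, 16/7, 1)
Ac = (0, 0, -32/119, 43/206)
Σ b_i: 809/2304·1 + (-245/576)·1 + 833/6912·1 + 103/108·1 = 1 ✓
b·c: (-245/576)·12/7 + 833/6912·16/7 + 103/108·1 = 1/2 ✓
b·c²: (-245/576)·144/49 + 833/6912·256/49 + 103/108·1 = 1/3 ✓
b·Ac: 833/6912·(-32/119) + 103/108·43/206 = 1/6 ✓
b·c³: (-245/576)·1728/343 + 833/6912·4096/343 + 103/108·1 = 1/4 ✓
b·(c∘Ac): 833/6912·(-512/833) + 103/108·43/206 = 1/8 ✓
b·Ac²: 833/6912·(-384/833) + 103/108·15/103 = 1/12 ✓
b·A²c: 103/108·9/206 = 1/24 ✓; 4 stages ⇒ order 4.

4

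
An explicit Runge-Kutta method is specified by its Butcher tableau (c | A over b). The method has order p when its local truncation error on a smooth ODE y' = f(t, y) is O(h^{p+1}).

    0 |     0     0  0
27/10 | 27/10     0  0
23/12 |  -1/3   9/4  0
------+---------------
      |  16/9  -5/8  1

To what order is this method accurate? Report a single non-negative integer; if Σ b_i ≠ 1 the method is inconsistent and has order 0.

b = (16/9, -5/8, 1)
c = (0, 27/10, 23/12)
Ac = (0, 0, 243/40)
Σ b_i: 16/9·1 + (-5/8)·1 + 1·1 = 155/72 ≠ 1 ⇒ order 0.

0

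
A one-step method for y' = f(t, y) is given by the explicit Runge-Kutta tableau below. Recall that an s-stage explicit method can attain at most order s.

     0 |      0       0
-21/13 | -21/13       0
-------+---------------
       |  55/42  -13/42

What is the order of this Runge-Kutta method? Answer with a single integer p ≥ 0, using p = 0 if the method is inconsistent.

b = (55/42, -13/42)
c = (0, -21/13)
Σ b_i: 55/42·1 + (-13/42)·1 = 1 ✓
b·c: (-13/42)·(-21/13) = 1/2 ✓; 2 stages ⇒ order 2.

2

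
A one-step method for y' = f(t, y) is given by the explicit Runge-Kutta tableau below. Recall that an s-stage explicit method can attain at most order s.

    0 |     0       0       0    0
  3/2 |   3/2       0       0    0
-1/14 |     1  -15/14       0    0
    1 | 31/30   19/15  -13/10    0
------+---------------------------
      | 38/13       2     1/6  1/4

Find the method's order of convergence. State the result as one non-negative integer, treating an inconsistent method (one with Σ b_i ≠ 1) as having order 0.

0

b = (38/13, 2, 1/6, 1/4)
c = (0, 3/2, -1/14, 1)
Ac = (0, 0, -45/28, 279/140)
Σ b_i: 38/13·1 + 2·1 + 1/6·1 + 1/4·1 = 833/156 ≠ 1 ⇒ order 0.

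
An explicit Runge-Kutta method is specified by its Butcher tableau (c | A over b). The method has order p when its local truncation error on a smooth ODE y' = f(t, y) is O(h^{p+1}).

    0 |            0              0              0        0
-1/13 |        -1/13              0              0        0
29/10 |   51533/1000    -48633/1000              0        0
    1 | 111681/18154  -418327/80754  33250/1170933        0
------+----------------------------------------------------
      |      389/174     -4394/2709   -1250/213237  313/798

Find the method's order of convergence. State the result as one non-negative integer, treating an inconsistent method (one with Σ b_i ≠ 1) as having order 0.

4

b = (389/174, -4394/2709, -1250/213237, 313/798)
c = (0, -1/13, 29/10, 1)
Ac = (0, 0, 3741/1000, 301/626)
Σ b_i: 389/174·1 + (-4394/2709)·1 + (-1250/213237)·1 + 313/798·1 = 1 ✓
b·c: (-4394/2709)·(-1/13) + (-1250/213237)·29/10 + 313/798·1 = 1/2 ✓
b·c²: (-4394/2709)·1/169 + (-1250/213237)·841/100 + 313/798·1 = 1/3 ✓
b·Ac: (-1250/213237)·3741/1000 + 313/798·301/626 = 1/6 ✓
b·c³: (-4394/2709)·(-1/2197) + (-1250/213237)·24389/1000 + 313/798·1 = 1/4 ✓
b·(c∘Ac): (-1250/213237)·108489/10000 + 313/798·301/626 = 1/8 ✓
b·Ac²: (-1250/213237)·(-3741/13000) + 313/798·847/4069 = 1/12 ✓
b·A²c: 313/798·133/1252 = 1/24 ✓; 4 stages ⇒ order 4.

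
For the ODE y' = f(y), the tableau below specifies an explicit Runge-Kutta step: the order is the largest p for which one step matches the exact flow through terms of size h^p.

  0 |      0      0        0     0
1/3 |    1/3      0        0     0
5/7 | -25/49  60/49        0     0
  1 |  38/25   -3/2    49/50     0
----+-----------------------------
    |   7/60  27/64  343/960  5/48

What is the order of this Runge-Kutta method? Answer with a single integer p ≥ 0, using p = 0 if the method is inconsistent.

b = (7/60, 27/64, 343/960, 5/48)
c = (0, 1/3, 5/7, 1)
Ac = (0, 0, 20/49, 1/5)
Σ b_i: 7/60·1 + 27/64·1 + 343/960·1 + 5/48·1 = 1 ✓
b·c: 27/64·1/3 + 343/960·5/7 + 5/48·1 = 1/2 ✓
b·c²: 27/64·1/9 + 343/960·25/49 + 5/48·1 = 1/3 ✓
b·Ac: 343/960·20/49 + 5/48·1/5 = 1/6 ✓
b·c³: 27/64·1/27 + 343/960·125/343 + 5/48·1 = 1/4 ✓
b·(c∘Ac): 343/960·100/343 + 5/48·1/5 = 1/8 ✓
b·Ac²: 343/960·20/147 + 5/48·1/3 = 1/12 ✓
b·A²c: 5/48·2/5 = 1/24 ✓; 4 stages ⇒ order 4.

4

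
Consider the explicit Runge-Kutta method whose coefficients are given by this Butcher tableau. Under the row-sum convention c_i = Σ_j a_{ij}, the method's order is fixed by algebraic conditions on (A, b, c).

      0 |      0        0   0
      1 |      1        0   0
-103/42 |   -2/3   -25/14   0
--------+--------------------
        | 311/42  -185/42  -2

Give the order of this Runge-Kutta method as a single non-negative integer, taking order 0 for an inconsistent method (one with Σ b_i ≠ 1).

b = (311/42, -185/42, -2)
c = (0, 1, -103/42)
Ac = (0, 0, -25/14)
Σ b_i: 311/42·1 + (-185/42)·1 + (-2)·1 = 1 ✓
b·c: (-185/42)·1 + (-2)·(-103/42) = 1/2 ✓
b·c²: (-185/42)·1 + (-2)·10609/1764 = -7247/441 ≠ 1/3 ⇒ order 2.
b·Ac: (-2)·(-25/14) = 25/7 ≠ 1/6

2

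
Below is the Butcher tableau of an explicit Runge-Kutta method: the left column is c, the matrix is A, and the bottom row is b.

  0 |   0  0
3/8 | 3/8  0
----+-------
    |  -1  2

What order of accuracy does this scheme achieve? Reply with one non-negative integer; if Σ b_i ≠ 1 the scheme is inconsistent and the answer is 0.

1

b = (-1, 2)
c = (0, 3/8)
Σ b_i: (-1)·1 + 2·1 = 1 ✓
b·c: 2·3/8 = 3/4 ≠ 1/2 ⇒ order 1.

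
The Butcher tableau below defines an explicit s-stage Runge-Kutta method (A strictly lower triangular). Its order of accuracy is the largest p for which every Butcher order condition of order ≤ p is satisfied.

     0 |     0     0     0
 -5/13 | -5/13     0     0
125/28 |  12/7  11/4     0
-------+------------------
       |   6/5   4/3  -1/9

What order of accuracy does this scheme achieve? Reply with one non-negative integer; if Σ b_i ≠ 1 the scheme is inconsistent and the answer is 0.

b = (6/5, 4/3, -1/9)
c = (0, -5/13, 125/28)
Ac = (0, 0, -55/52)
Σ b_i: 6/5·1 + 4/3·1 + (-1/9)·1 = 109/45 ≠ 1 ⇒ order 0.

0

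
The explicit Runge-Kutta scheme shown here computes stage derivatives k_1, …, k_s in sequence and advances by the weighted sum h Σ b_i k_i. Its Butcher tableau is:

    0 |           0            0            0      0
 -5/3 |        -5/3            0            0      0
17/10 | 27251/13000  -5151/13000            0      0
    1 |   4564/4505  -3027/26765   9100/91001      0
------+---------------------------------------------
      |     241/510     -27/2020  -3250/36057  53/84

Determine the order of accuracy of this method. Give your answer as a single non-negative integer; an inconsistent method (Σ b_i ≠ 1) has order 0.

4

b = (241/510, -27/2020, -3250/36057, 53/84)
c = (0, -5/3, 17/10, 1)
Ac = (0, 0, 1717/2600, 19/53)
Σ b_i: 241/510·1 + (-27/2020)·1 + (-3250/36057)·1 + 53/84·1 = 1 ✓
b·c: (-27/2020)·(-5/3) + (-3250/36057)·17/10 + 53/84·1 = 1/2 ✓
b·c²: (-27/2020)·25/9 + (-3250/36057)·289/100 + 53/84·1 = 1/3 ✓
b·Ac: (-3250/36057)·1717/2600 + 53/84·19/53 = 1/6 ✓
b·c³: (-27/2020)·(-125/27) + (-3250/36057)·4913/1000 + 53/84·1 = 1/4 ✓
b·(c∘Ac): (-3250/36057)·29189/26000 + 53/84·19/53 = 1/8 ✓
b·Ac²: (-3250/36057)·(-1717/1560) + 53/84·(-4/159) = 1/12 ✓
b·A²c: 53/84·7/106 = 1/24 ✓; 4 stages ⇒ order 4.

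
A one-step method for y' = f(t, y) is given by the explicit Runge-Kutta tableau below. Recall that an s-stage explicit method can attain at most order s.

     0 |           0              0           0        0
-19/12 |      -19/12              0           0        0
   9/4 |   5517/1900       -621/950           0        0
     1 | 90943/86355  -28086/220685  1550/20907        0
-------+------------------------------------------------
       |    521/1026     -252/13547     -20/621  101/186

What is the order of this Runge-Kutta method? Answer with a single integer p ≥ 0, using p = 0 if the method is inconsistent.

b = (521/1026, -252/13547, -20/621, 101/186)
c = (0, -19/12, 9/4, 1)
Ac = (0, 0, 207/200, 186/505)
Σ b_i: 521/1026·1 + (-252/13547)·1 + (-20/621)·1 + 101/186·1 = 1 ✓
b·c: (-252/13547)·(-19/12) + (-20/621)·9/4 + 101/186·1 = 1/2 ✓
b·c²: (-252/13547)·361/144 + (-20/621)·81/16 + 101/186·1 = 1/3 ✓
b·Ac: (-20/621)·207/200 + 101/186·186/505 = 1/6 ✓
b·c³: (-252/13547)·(-6859/1728) + (-20/621)·729/64 + 101/186·1 = 1/4 ✓
b·(c∘Ac): (-20/621)·1863/800 + 101/186·186/505 = 1/8 ✓
b·Ac²: (-20/621)·(-1311/800) + 101/186·341/6060 = 1/12 ✓
b·A²c: 101/186·31/404 = 1/24 ✓; 4 stages ⇒ order 4.

4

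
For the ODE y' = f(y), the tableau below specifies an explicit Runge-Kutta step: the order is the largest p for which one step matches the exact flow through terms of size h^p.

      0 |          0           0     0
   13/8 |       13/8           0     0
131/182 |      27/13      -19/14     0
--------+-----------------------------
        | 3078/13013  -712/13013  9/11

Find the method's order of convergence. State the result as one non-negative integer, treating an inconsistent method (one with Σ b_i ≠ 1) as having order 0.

2

b = (3078/13013, -712/13013, 9/11)
c = (0, 13/8, 131/182)
Ac = (0, 0, -247/112)
Σ b_i: 3078/13013·1 + (-712/13013)·1 + 9/11·1 = 1 ✓
b·c: (-712/13013)·13/8 + 9/11·131/182 = 1/2 ✓
b·c²: (-712/13013)·169/64 + 9/11·17161/33124 = 203611/728728 ≠ 1/3 ⇒ order 2.
b·Ac: 9/11·(-247/112) = -2223/1232 ≠ 1/6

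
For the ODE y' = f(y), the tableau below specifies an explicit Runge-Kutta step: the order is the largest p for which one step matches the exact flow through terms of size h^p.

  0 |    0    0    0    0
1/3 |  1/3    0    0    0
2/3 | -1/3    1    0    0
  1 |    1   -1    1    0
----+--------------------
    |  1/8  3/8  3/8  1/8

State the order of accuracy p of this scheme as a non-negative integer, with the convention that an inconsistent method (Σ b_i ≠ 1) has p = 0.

b = (1/8, 3/8, 3/8, 1/8)
c = (0, 1/3, 2/3, 1)
Ac = (0, 0, 1/3, 1/3)
Σ b_i: 1/8·1 + 3/8·1 + 3/8·1 + 1/8·1 = 1 ✓
b·c: 3/8·1/3 + 3/8·2/3 + 1/8·1 = 1/2 ✓
b·c²: 3/8·1/9 + 3/8·4/9 + 1/8·1 = 1/3 ✓
b·Ac: 3/8·1/3 + 1/8·1/3 = 1/6 ✓
b·c³: 3/8·1/27 + 3/8·8/27 + 1/8·1 = 1/4 ✓
b·(c∘Ac): 3/8·2/9 + 1/8·1/3 = 1/8 ✓
b·Ac²: 3/8·1/9 + 1/8·1/3 = 1/12 ✓
b·A²c: 1/8·1/3 = 1/24 ✓; 4 stages ⇒ order 4.

4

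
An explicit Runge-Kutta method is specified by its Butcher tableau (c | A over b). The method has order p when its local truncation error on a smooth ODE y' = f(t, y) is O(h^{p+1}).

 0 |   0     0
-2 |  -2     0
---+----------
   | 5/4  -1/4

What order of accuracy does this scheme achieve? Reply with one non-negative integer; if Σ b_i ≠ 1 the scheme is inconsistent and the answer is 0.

2

b = (5/4, -1/4)
c = (0, -2)
Σ b_i: 5/4·1 + (-1/4)·1 = 1 ✓
b·c: (-1/4)·(-2) = 1/2 ✓; 2 stages ⇒ order 2.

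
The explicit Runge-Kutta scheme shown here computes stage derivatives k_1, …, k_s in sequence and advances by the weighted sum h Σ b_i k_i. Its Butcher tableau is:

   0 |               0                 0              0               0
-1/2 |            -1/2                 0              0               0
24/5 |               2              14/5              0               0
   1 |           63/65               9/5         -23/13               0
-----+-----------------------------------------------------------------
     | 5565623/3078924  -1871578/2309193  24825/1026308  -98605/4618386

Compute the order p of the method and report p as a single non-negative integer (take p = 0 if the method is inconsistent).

b = (5565623/3078924, -1871578/2309193, 24825/1026308, -98605/4618386)
c = (0, -1/2, 24/5, 1)
Ac = (0, 0, -7/5, -1221/130)
Σ b_i: 5565623/3078924·1 + (-1871578/2309193)·1 + 24825/1026308·1 + (-98605/4618386)·1 = 1 ✓
b·c: (-1871578/2309193)·(-1/2) + 24825/1026308·24/5 + (-98605/4618386)·1 = 1/2 ✓
b·c²: (-1871578/2309193)·1/4 + 24825/1026308·576/25 + (-98605/4618386)·1 = 1/3 ✓
b·Ac: 24825/1026308·(-7/5) + (-98605/4618386)·(-1221/130) = 1/6 ✓
b·c³: (-1871578/2309193)·(-1/8) + 24825/1026308·13824/125 + (-98605/4618386)·1 = 42412661/15394620 ≠ 1/4 ⇒ order 3.
b·(c∘Ac): 24825/1026308·(-168/25) + (-98605/4618386)·(-1221/130) = 116947/3078924 ≠ 1/8
b·Ac²: 24825/1026308·7/10 + (-98605/4618386)·(-52407/1300) = 4503633/5131540 ≠ 1/12
b·A²c: (-98605/4618386)·161/65 = -244237/4618386 ≠ 1/24

3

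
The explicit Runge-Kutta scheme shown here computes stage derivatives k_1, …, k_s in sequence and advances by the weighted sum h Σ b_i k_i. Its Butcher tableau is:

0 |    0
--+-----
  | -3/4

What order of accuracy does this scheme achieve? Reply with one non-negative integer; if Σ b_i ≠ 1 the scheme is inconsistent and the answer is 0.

0

b = (-3/4)
c = (0)
Σ b_i: (-3/4)·1 = -3/4 ≠ 1 ⇒ order 0.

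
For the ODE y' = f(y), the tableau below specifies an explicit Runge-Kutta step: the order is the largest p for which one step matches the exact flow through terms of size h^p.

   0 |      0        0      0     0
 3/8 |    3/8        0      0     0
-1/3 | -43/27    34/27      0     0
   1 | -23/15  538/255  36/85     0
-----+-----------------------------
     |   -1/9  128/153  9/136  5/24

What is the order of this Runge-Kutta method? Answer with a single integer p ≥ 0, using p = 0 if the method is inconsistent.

b = (-1/9, 128/153, 9/136, 5/24)
c = (0, 3/8, -1/3, 1)
Ac = (0, 0, 17/36, 13/20)
Σ b_i: (-1/9)·1 + 128/153·1 + 9/136·1 + 5/24·1 = 1 ✓
b·c: 128/153·3/8 + 9/136·(-1/3) + 5/24·1 = 1/2 ✓
b·c²: 128/153·9/64 + 9/136·1/9 + 5/24·1 = 1/3 ✓
b·Ac: 9/136·17/36 + 5/24·13/20 = 1/6 ✓
b·c³: 128/153·27/512 + 9/136·(-1/27) + 5/24·1 = 1/4 ✓
b·(c∘Ac): 9/136·(-17/108) + 5/24·13/20 = 1/8 ✓
b·Ac²: 9/136·17/96 + 5/24·11/32 = 1/12 ✓
b·A²c: 5/24·1/5 = 1/24 ✓; 4 stages ⇒ order 4.

4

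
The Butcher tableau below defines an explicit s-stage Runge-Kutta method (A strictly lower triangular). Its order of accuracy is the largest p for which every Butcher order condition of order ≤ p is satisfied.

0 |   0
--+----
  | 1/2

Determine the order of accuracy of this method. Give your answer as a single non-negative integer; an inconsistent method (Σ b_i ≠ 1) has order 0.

b = (1/2)
c = (0)
Σ b_i: 1/2·1 = 1/2 ≠ 1 ⇒ order 0.

0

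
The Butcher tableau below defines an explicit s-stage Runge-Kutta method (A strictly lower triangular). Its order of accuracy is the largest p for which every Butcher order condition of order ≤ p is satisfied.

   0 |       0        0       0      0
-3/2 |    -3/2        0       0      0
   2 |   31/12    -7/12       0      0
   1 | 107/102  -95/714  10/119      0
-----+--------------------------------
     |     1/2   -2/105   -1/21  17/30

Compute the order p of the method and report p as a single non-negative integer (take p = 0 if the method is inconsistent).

b = (1/2, -2/105, -1/21, 17/30)
c = (0, -3/2, 2, 1)
Ac = (0, 0, 7/8, 25/68)
Σ b_i: 1/2·1 + (-2/105)·1 + (-1/21)·1 + 17/30·1 = 1 ✓
b·c: (-2/105)·(-3/2) + (-1/21)·2 + 17/30·1 = 1/2 ✓
b·c²: (-2/105)·9/4 + (-1/21)·4 + 17/30·1 = 1/3 ✓
b·Ac: (-1/21)·7/8 + 17/30·25/68 = 1/6 ✓
b·c³: (-2/105)·(-27/8) + (-1/21)·8 + 17/30·1 = 1/4 ✓
b·(c∘Ac): (-1/21)·7/4 + 17/30·25/68 = 1/8 ✓
b·Ac²: (-1/21)·(-21/16) + 17/30·5/136 = 1/12 ✓
b·A²c: 17/30·5/68 = 1/24 ✓; 4 stages ⇒ order 4.

4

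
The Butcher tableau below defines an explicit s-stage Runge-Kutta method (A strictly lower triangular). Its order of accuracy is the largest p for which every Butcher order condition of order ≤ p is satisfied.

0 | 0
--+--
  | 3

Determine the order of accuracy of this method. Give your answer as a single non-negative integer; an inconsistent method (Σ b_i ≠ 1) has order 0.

0

b = (3)
c = (0)
Σ b_i: 3·1 = 3 ≠ 1 ⇒ order 0.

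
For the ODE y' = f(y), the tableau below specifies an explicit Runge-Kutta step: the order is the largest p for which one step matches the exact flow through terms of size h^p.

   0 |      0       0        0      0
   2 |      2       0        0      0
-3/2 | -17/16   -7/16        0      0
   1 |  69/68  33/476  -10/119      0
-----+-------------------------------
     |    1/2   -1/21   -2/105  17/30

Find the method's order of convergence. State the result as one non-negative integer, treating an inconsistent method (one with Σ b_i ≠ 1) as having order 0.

b = (1/2, -1/21, -2/105, 17/30)
c = (0, 2, -3/2, 1)
Ac = (0, 0, -7/8, 9/34)
Σ b_i: 1/2·1 + (-1/21)·1 + (-2/105)·1 + 17/30·1 = 1 ✓
b·c: (-1/21)·2 + (-2/105)·(-3/2) + 17/30·1 = 1/2 ✓
b·c²: (-1/21)·4 + (-2/105)·9/4 + 17/30·1 = 1/3 ✓
b·Ac: (-2/105)·(-7/8) + 17/30·9/34 = 1/6 ✓
b·c³: (-1/21)·8 + (-2/105)·(-27/8) + 17/30·1 = 1/4 ✓
b·(c∘Ac): (-2/105)·21/16 + 17/30·9/34 = 1/8 ✓
b·Ac²: (-2/105)·(-7/4) + 17/30·3/34 = 1/12 ✓
b·A²c: 17/30·5/68 = 1/24 ✓; 4 stages ⇒ order 4.

4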